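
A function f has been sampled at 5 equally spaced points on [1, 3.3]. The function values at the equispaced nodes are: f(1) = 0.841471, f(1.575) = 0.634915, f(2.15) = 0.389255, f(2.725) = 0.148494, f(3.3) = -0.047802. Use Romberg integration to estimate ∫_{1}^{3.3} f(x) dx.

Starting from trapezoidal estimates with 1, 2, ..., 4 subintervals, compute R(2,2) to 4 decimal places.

R(0,0) (trapezoid, 1 panel, h=2.3000): 0.912719
R(1,0) (trapezoid, 2 panels, h=1.1500): 0.904003
R(2,0) (trapezoid, 4 panels, h=0.5750): 0.902462
R(1,1) = 0.904003 + (0.904003 − 0.912719)/3 = 0.901098
R(2,1) = 0.902462 + (0.902462 − 0.904003)/3 = 0.901948
R(2,2) = 0.901948 + (0.901948 − 0.901098)/15 = 0.902005

0.9020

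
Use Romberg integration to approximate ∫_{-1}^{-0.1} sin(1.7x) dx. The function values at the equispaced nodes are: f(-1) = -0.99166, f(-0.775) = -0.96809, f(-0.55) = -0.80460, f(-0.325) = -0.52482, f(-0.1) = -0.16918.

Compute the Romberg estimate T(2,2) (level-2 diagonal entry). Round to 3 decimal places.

-0.656

T(0,0) (trapezoid, 1 panel, h=0.9000): -0.52238
T(1,0) (trapezoid, 2 panels, h=0.4500): -0.62326
T(2,0) (trapezoid, 4 panels, h=0.2250): -0.64753
T(1,1) = -0.62326 + (-0.62326 − (-0.52238))/3 = -0.65689
T(2,1) = -0.64753 + (-0.64753 − (-0.62326))/3 = -0.65562
T(2,2) = -0.65562 + (-0.65562 − (-0.65689))/15 = -0.65554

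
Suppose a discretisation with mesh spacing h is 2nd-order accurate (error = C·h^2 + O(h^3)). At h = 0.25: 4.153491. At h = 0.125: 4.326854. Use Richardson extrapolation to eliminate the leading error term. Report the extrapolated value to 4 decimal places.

Extrapolated value = (4·A(h/2) − A(h)) / (4 − 1)
= (4·4.326854 − 4.153491) / 3
= 13.153925 / 3 = 4.384642

4.3846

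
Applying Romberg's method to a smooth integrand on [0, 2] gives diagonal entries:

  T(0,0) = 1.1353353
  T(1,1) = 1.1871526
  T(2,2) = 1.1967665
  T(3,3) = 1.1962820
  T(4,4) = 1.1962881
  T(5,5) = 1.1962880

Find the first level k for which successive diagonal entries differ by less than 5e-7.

k = 5

|T(1,1) − T(0,0)| = 0.0518173 ≥ 5e-7
|T(2,2) − T(1,1)| = 0.0096139 ≥ 5e-7
|T(3,3) − T(2,2)| = 0.0004845 ≥ 5e-7
|T(4,4) − T(3,3)| = 0.0000061 ≥ 5e-7
|T(5,5) − T(4,4)| = 0.0000001 < 5e-7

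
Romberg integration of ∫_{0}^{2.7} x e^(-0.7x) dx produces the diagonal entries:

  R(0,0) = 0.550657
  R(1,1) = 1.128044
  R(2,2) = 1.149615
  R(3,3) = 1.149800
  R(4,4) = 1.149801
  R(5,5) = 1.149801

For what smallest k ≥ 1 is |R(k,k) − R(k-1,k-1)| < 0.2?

k = 2

|R(1,1) − R(0,0)| = 0.577387 ≥ 0.2
|R(2,2) − R(1,1)| = 0.021571 < 0.2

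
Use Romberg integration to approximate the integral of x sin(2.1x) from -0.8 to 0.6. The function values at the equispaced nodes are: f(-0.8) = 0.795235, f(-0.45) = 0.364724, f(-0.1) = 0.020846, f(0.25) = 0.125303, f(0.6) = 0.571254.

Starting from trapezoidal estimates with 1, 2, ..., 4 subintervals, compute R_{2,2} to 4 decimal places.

R_{0,0} (trapezoid, 1 panel, h=1.4000): 0.956542
R_{1,0} (trapezoid, 2 panels, h=0.7000): 0.492863
R_{2,0} (trapezoid, 4 panels, h=0.3500): 0.417941
R_{1,1} = 0.492863 + (0.492863 − 0.956542)/3 = 0.338303
R_{2,1} = 0.417941 + (0.417941 − 0.492863)/3 = 0.392967
R_{2,2} = 0.392967 + (0.392967 − 0.338303)/15 = 0.396611

0.3966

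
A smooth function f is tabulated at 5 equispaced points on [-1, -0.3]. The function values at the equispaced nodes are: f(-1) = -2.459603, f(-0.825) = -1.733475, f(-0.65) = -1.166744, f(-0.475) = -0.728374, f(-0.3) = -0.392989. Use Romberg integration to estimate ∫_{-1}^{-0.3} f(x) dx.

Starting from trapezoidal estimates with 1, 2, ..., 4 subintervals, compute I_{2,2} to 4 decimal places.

-0.8769

I_{0,0} (trapezoid, 1 panel, h=0.7000): -0.998407
I_{1,0} (trapezoid, 2 panels, h=0.3500): -0.907564
I_{2,0} (trapezoid, 4 panels, h=0.1750): -0.884606
I_{1,1} = -0.907564 + (-0.907564 − (-0.998407))/3 = -0.877283
I_{2,1} = -0.884606 + (-0.884606 − (-0.907564))/3 = -0.876953
I_{2,2} = -0.876953 + (-0.876953 − (-0.877283))/15 = -0.876931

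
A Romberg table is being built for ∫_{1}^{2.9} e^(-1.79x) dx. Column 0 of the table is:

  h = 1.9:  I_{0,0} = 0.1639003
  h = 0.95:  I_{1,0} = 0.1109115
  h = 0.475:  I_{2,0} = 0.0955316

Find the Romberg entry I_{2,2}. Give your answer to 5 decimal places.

0.09022

Richardson extrapolation on the trapezoidal column (denominator 4−1=3):
I_{1,1} = (4·0.1109115 − 0.1639003) / 3 = 0.0932486
I_{2,1} = 0.0955316 + (0.0955316 − 0.1109115)/3 = 0.0904050
I_{2,2} = 0.0904050 + (0.0904050 − 0.0932486)/15 = 0.0902154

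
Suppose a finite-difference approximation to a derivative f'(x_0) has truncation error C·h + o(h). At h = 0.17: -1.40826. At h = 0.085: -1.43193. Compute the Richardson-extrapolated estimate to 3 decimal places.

The leading error scales as h; refining by a factor of 2 reduces it by 2^1 = 2.
Extrapolated value = (2·A(h/2) − A(h)) / (2 − 1)
= (2·(-1.43193) − (-1.40826)) / 1
= -1.45560 / 1 = -1.45560

-1.456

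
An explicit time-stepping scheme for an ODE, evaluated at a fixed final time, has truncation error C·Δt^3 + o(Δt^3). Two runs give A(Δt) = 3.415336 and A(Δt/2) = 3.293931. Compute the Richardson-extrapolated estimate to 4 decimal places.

Extrapolated value = (8·A(Δt/2) − A(Δt)) / (8 − 1)
= (8·3.293931 − 3.415336) / 7
= 22.936112 / 7 = 3.276587

3.2766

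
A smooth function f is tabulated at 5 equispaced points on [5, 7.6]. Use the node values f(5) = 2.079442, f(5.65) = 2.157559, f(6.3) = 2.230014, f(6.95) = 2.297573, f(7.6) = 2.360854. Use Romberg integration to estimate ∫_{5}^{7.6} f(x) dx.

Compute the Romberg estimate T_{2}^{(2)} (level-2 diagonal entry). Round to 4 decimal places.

T_{0}^{(0)} (trapezoid, 1 panel, h=2.6000): 5.772385
T_{1}^{(0)} (trapezoid, 2 panels, h=1.3000): 5.785211
T_{2}^{(0)} (trapezoid, 4 panels, h=0.6500): 5.788441
T_{1}^{(1)} = 5.785211 + (5.785211 − 5.772385)/3 = 5.789486
T_{2}^{(1)} = 5.788441 + (5.788441 − 5.785211)/3 = 5.789518
T_{2}^{(2)} = 5.789518 + (5.789518 − 5.789486)/15 = 5.789520

5.7895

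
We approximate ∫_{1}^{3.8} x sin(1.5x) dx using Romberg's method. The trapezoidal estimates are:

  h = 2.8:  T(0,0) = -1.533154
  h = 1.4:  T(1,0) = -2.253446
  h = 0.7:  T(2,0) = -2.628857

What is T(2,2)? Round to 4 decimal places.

-2.7714

Richardson extrapolation on the trapezoidal column (denominator 4−1=3):
T(1,1) = (4·(-2.253446) − (-1.533154)) / 3 = -2.493543
T(2,1) = -2.628857 + (-2.628857 − (-2.253446))/3 = -2.753994
T(2,2) = (16·(-2.753994) − (-2.493543)) / 15 = -2.771357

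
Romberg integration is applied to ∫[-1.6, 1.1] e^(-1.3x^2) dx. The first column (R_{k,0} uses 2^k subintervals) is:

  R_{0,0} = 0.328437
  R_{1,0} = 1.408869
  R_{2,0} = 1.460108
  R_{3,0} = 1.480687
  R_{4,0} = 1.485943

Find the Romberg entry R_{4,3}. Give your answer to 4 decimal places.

Richardson extrapolation on the trapezoidal column (denominator 4−1=3):
R_{2,1} = (4·1.460108 − 1.408869) / 3 = 1.477188
R_{3,1} = (4·1.480687 − 1.460108) / 3 = 1.487547
R_{4,1} = 1.485943 + (1.485943 − 1.480687)/3 = 1.487695
R_{3,2} = (16·1.487547 − 1.477188) / 15 = 1.488238
R_{4,2} = 1.487695 + (1.487695 − 1.487547)/15 = 1.487705
R_{4,3} = (64·1.487705 − 1.488238) / 63 = 1.487697
(Column j=1 coincides with Simpson's rule on the same nodes.)

1.4877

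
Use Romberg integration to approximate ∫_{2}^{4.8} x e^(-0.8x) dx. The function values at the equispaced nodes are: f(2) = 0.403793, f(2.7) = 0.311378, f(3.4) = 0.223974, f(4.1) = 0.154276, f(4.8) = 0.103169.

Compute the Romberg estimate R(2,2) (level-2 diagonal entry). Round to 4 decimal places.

0.6576

R(0,0) (trapezoid, 1 panel, h=2.8000): 0.709747
R(1,0) (trapezoid, 2 panels, h=1.4000): 0.668437
R(2,0) (trapezoid, 4 panels, h=0.7000): 0.660176
R(1,1) = 0.668437 + (0.668437 − 0.709747)/3 = 0.654667
R(2,1) = 0.660176 + (0.660176 − 0.668437)/3 = 0.657422
R(2,2) = 0.657422 + (0.657422 − 0.654667)/15 = 0.657606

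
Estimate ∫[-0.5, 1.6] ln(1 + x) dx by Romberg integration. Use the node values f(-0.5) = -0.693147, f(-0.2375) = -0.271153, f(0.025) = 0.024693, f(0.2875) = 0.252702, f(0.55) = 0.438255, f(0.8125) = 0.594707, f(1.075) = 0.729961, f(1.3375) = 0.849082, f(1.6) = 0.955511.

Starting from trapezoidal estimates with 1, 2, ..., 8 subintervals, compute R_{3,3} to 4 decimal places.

R_{0,0} (trapezoid, 1 panel, h=2.1000): 0.275482
R_{1,0} (trapezoid, 2 panels, h=1.0500): 0.597909
R_{2,0} (trapezoid, 4 panels, h=0.5250): 0.695148
R_{3,0} (trapezoid, 8 panels, h=0.2625): 0.721725
R_{1,1} = 0.597909 + (0.597909 − 0.275482)/3 = 0.705385
R_{2,1} = 0.695148 + (0.695148 − 0.597909)/3 = 0.727561
R_{3,1} = 0.721725 + (0.721725 − 0.695148)/3 = 0.730584
R_{2,2} = 0.727561 + (0.727561 − 0.705385)/15 = 0.729039
R_{3,2} = 0.730584 + (0.730584 − 0.727561)/15 = 0.730786
R_{3,3} = 0.730786 + (0.730786 − 0.729039)/63 = 0.730814

0.7308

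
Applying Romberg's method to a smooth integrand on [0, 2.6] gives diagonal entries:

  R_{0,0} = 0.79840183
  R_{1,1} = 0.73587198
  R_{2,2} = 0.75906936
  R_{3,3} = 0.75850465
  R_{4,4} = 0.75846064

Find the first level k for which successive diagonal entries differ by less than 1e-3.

|R_{1,1} − R_{0,0}| = 0.06252985 ≥ 1e-3
|R_{2,2} − R_{1,1}| = 0.02319738 ≥ 1e-3
|R_{3,3} − R_{2,2}| = 0.00056471 < 1e-3

k = 3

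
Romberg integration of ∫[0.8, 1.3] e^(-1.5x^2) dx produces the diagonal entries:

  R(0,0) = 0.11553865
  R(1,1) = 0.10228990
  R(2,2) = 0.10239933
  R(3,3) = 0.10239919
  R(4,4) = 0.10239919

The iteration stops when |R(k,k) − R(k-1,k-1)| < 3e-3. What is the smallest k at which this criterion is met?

|R(1,1) − R(0,0)| = 0.01324875 ≥ 3e-3
|R(2,2) − R(1,1)| = 0.00010943 < 3e-3

k = 2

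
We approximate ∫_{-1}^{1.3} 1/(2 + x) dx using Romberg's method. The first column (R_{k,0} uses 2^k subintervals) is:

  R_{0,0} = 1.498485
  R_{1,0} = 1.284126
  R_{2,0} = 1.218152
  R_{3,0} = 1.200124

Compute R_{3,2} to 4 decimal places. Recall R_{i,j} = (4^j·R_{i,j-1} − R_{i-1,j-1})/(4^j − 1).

Richardson extrapolation on the trapezoidal column (denominator 4−1=3):
R_{2,1} = 1.218152 + (1.218152 − 1.284126)/3 = 1.196161
R_{3,1} = 1.200124 + (1.200124 − 1.218152)/3 = 1.194115
R_{3,2} = 1.194115 + (1.194115 − 1.196161)/15 = 1.193979
(Column j=1 coincides with Simpson's rule on the same nodes.)

1.1940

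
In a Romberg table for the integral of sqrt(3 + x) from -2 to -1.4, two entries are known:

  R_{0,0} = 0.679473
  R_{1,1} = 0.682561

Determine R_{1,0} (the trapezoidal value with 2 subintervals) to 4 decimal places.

0.6818

From R_{1,1} = (4·R_{1,0} − R_{0,0})/3, solve for R_{1,0}:
4·R_{1,0} = 3·0.682561 + 0.679473 = 2.727156
R_{1,0} = 0.681789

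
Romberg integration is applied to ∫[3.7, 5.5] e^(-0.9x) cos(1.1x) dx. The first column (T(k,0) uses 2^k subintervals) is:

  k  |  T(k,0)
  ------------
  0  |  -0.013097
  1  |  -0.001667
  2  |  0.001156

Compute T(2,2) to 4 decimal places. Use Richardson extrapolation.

0.0021

Richardson extrapolation on the trapezoidal column (denominator 4−1=3):
T(1,1) = (4·(-0.001667) − (-0.013097)) / 3 = 0.002143
T(2,1) = (4·0.001156 − (-0.001667)) / 3 = 0.002097
T(2,2) = (16·0.002097 − 0.002143) / 15 = 0.002094
(Column j=1 coincides with Simpson's rule on the same nodes.)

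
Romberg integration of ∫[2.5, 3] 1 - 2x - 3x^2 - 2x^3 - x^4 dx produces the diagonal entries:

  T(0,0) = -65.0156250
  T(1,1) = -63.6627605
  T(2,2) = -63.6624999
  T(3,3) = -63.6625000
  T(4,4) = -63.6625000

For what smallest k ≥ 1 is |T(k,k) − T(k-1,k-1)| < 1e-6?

k = 3

|T(1,1) − T(0,0)| = 1.3528645 ≥ 1e-6
|T(2,2) − T(1,1)| = 0.0002606 ≥ 1e-6
|T(3,3) − T(2,2)| = 0.0000001 < 1e-6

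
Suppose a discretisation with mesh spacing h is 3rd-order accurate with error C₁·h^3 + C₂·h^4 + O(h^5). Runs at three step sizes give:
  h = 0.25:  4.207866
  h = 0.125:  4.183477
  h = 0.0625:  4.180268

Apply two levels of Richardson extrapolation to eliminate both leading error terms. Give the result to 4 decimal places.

First eliminate the h^3 term (factor 2^3 = 8):
  B₁ = (8·4.183477 − 4.207866)/7 = 4.179993
  B₂ = (8·4.180268 − 4.183477)/7 = 4.179810
Then eliminate the h^4 term (factor 2^4 = 16):
  (16·4.179810 − 4.179993)/15 = 4.179798

4.1798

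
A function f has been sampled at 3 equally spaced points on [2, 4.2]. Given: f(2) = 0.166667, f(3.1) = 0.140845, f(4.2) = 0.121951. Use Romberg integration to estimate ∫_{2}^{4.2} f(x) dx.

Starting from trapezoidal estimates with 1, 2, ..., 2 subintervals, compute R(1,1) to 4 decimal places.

R(0,0) (trapezoid, 1 panel, h=2.2000): 0.317480
R(1,0) (trapezoid, 2 panels, h=1.1000): 0.313669
R(1,1) = 0.313669 + (0.313669 − 0.317480)/3 = 0.312399

0.3124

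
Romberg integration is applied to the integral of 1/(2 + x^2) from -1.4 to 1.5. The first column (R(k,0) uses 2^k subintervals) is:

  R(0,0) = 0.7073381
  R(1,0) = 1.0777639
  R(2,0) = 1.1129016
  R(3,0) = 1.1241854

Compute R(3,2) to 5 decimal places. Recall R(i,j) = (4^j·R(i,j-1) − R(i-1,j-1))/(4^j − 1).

1.12817

Richardson extrapolation on the trapezoidal column (denominator 4−1=3):
R(2,1) = 1.1129016 + (1.1129016 − 1.0777639)/3 = 1.1246142
R(3,1) = 1.1241854 + (1.1241854 − 1.1129016)/3 = 1.1279467
R(3,2) = 1.1279467 + (1.1279467 − 1.1246142)/15 = 1.1281689
(Column j=1 coincides with Simpson's rule on the same nodes.)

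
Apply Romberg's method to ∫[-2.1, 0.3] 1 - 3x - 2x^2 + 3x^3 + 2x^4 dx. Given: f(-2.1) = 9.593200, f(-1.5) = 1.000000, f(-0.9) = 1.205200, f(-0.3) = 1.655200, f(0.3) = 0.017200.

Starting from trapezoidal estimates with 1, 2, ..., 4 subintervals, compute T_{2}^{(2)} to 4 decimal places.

T_{0}^{(0)} (trapezoid, 1 panel, h=2.4000): 11.532480
T_{1}^{(0)} (trapezoid, 2 panels, h=1.2000): 7.212480
T_{2}^{(0)} (trapezoid, 4 panels, h=0.6000): 5.199360
T_{1}^{(1)} = 7.212480 + (7.212480 − 11.532480)/3 = 5.772480
T_{2}^{(1)} = 5.199360 + (5.199360 − 7.212480)/3 = 4.528320
T_{2}^{(2)} = 4.528320 + (4.528320 − 5.772480)/15 = 4.445376

4.4454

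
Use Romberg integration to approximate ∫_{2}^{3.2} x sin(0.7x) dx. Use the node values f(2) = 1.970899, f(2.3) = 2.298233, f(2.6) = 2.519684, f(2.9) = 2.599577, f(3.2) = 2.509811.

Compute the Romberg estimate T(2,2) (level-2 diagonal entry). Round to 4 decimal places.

2.9111

T(0,0) (trapezoid, 1 panel, h=1.2000): 2.688426
T(1,0) (trapezoid, 2 panels, h=0.6000): 2.856023
T(2,0) (trapezoid, 4 panels, h=0.3000): 2.897355
T(1,1) = 2.856023 + (2.856023 − 2.688426)/3 = 2.911889
T(2,1) = 2.897355 + (2.897355 − 2.856023)/3 = 2.911132
T(2,2) = 2.911132 + (2.911132 − 2.911889)/15 = 2.911082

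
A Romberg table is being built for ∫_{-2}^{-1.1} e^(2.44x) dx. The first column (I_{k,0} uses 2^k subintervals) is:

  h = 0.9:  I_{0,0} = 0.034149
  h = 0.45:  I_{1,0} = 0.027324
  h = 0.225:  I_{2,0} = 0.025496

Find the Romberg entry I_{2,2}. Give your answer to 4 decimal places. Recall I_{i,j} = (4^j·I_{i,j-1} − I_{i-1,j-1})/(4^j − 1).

I_{1,1} = (4·0.027324 − 0.034149) / 3 = 0.025049
I_{2,1} = 0.025496 + (0.025496 − 0.027324)/3 = 0.024887
I_{2,2} = (16·0.024887 − 0.025049) / 15 = 0.024876
(Column j=1 coincides with Simpson's rule on the same nodes.)

0.0249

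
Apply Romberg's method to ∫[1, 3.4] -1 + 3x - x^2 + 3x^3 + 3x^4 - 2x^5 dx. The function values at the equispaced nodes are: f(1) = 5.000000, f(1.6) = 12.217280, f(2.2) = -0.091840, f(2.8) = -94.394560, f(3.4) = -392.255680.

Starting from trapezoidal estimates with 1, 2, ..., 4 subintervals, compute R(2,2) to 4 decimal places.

R(0,0) (trapezoid, 1 panel, h=2.4000): -464.706816
R(1,0) (trapezoid, 2 panels, h=1.2000): -232.463616
R(2,0) (trapezoid, 4 panels, h=0.6000): -165.538176
R(1,1) = -232.463616 + (-232.463616 − (-464.706816))/3 = -155.049216
R(2,1) = -165.538176 + (-165.538176 − (-232.463616))/3 = -143.229696
R(2,2) = -143.229696 + (-143.229696 − (-155.049216))/15 = -142.441728

-142.4417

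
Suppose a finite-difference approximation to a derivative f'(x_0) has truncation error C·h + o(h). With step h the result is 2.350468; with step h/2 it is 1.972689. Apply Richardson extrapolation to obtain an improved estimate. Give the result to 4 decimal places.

Extrapolated value = (2·A(h/2) − A(h)) / (2 − 1)
= (2·1.972689 − 2.350468) / 1
= 1.594910 / 1 = 1.594910

1.5949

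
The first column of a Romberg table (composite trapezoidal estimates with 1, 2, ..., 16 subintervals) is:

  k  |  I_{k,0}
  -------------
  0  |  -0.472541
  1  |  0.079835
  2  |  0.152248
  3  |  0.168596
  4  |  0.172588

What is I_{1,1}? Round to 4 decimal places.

0.2640

I_{1,1} = (4·0.079835 − (-0.472541)) / 3 = 0.263960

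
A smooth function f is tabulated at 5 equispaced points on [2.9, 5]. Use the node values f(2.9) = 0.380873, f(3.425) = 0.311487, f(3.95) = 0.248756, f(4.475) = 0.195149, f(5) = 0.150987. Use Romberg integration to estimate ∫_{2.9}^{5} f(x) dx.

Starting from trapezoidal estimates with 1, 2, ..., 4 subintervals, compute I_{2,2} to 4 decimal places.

I_{0,0} (trapezoid, 1 panel, h=2.1000): 0.558453
I_{1,0} (trapezoid, 2 panels, h=1.0500): 0.540420
I_{2,0} (trapezoid, 4 panels, h=0.5250): 0.536194
I_{1,1} = 0.540420 + (0.540420 − 0.558453)/3 = 0.534409
I_{2,1} = 0.536194 + (0.536194 − 0.540420)/3 = 0.534785
I_{2,2} = 0.534785 + (0.534785 − 0.534409)/15 = 0.534810

0.5348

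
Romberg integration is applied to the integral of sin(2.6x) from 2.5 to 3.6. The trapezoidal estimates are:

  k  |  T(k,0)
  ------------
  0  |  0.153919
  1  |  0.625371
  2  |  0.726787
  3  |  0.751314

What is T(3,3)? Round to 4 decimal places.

Richardson extrapolation on the trapezoidal column (denominator 4−1=3):
T(1,1) = (4·0.625371 − 0.153919) / 3 = 0.782522
T(2,1) = 0.726787 + (0.726787 − 0.625371)/3 = 0.760592
T(3,1) = (4·0.751314 − 0.726787) / 3 = 0.759490
T(2,2) = (16·0.760592 − 0.782522) / 15 = 0.759130
T(3,2) = 0.759490 + (0.759490 − 0.760592)/15 = 0.759417
T(3,3) = 0.759417 + (0.759417 − 0.759130)/63 = 0.759422

0.7594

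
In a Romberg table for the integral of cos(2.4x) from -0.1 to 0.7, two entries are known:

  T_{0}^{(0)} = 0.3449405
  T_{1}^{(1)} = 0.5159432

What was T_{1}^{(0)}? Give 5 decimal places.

From T_{1}^{(1)} = (4·T_{1}^{(0)} − T_{0}^{(0)})/3, solve for T_{1}^{(0)}:
4·T_{1}^{(0)} = 3·0.5159432 + 0.3449405 = 1.8927701
T_{1}^{(0)} = 0.4731925

0.47319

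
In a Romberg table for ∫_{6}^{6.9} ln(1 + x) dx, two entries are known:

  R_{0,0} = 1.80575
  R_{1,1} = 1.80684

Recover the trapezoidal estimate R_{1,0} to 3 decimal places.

1.807

From R_{1,1} = (4·R_{1,0} − R_{0,0})/3, solve for R_{1,0}:
4·R_{1,0} = 3·1.80684 + 1.80575 = 7.22627
R_{1,0} = 1.80657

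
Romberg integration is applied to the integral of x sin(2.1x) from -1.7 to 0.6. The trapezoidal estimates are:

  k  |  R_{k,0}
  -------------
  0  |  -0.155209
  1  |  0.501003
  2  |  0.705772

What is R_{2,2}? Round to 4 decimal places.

Richardson extrapolation on the trapezoidal column (denominator 4−1=3):
R_{1,1} = (4·0.501003 − (-0.155209)) / 3 = 0.719740
R_{2,1} = (4·0.705772 − 0.501003) / 3 = 0.774028
R_{2,2} = 0.774028 + (0.774028 − 0.719740)/15 = 0.777647

0.7776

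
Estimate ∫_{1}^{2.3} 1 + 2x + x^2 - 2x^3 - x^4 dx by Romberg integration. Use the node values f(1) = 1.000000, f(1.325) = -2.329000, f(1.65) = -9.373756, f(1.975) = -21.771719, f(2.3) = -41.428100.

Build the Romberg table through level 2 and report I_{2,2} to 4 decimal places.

-16.8524

I_{0,0} (trapezoid, 1 panel, h=1.3000): -26.278265
I_{1,0} (trapezoid, 2 panels, h=0.6500): -19.232074
I_{2,0} (trapezoid, 4 panels, h=0.3250): -17.448771
I_{1,1} = -19.232074 + (-19.232074 − (-26.278265))/3 = -16.883344
I_{2,1} = -17.448771 + (-17.448771 − (-19.232074))/3 = -16.854337
I_{2,2} = -16.854337 + (-16.854337 − (-16.883344))/15 = -16.852403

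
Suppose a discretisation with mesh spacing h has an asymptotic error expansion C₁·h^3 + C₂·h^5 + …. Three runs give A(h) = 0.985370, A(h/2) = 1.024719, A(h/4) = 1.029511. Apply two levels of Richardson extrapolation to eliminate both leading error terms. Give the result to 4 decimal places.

1.0302

First eliminate the h^3 term (factor 2^3 = 8):
  B₁ = (8·1.024719 − 0.985370)/7 = 1.030340
  B₂ = (8·1.029511 − 1.024719)/7 = 1.030196
Then eliminate the h^5 term (factor 2^5 = 32):
  (32·1.030196 − 1.030340)/31 = 1.030191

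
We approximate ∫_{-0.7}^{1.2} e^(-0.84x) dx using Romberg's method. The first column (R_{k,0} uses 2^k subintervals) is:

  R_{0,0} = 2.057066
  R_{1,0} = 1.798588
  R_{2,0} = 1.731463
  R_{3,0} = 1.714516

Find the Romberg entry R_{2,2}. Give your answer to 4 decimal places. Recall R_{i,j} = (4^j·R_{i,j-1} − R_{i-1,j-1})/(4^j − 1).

1.7089

Richardson extrapolation on the trapezoidal column (denominator 4−1=3):
R_{1,1} = 1.798588 + (1.798588 − 2.057066)/3 = 1.712429
R_{2,1} = (4·1.731463 − 1.798588) / 3 = 1.709088
R_{2,2} = 1.709088 + (1.709088 − 1.712429)/15 = 1.708865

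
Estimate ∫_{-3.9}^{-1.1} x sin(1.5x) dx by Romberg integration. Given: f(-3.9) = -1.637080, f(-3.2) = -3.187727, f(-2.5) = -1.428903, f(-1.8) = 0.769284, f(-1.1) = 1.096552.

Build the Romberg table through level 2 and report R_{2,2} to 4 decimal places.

-3.0589

R_{0,0} (trapezoid, 1 panel, h=2.8000): -0.756739
R_{1,0} (trapezoid, 2 panels, h=1.4000): -2.378834
R_{2,0} (trapezoid, 4 panels, h=0.7000): -2.882327
R_{1,1} = -2.378834 + (-2.378834 − (-0.756739))/3 = -2.919532
R_{2,1} = -2.882327 + (-2.882327 − (-2.378834))/3 = -3.050158
R_{2,2} = -3.050158 + (-3.050158 − (-2.919532))/15 = -3.058866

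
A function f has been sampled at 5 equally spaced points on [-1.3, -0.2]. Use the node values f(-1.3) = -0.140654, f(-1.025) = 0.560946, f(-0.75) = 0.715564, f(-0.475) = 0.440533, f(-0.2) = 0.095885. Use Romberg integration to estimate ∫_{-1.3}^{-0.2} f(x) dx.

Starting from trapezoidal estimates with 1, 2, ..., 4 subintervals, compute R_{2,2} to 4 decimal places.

0.4928

R_{0,0} (trapezoid, 1 panel, h=1.1000): -0.024623
R_{1,0} (trapezoid, 2 panels, h=0.5500): 0.381249
R_{2,0} (trapezoid, 4 panels, h=0.2750): 0.466031
R_{1,1} = 0.381249 + (0.381249 − (-0.024623))/3 = 0.516540
R_{2,1} = 0.466031 + (0.466031 − 0.381249)/3 = 0.494292
R_{2,2} = 0.494292 + (0.494292 − 0.516540)/15 = 0.492809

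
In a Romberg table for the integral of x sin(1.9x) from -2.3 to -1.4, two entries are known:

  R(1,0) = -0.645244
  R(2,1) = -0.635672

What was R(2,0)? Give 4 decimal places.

From R(2,1) = (4·R(2,0) − R(1,0))/3, solve for R(2,0):
4·R(2,0) = 3·(-0.635672) + (-0.645244) = -2.552260
R(2,0) = -0.638065

-0.6381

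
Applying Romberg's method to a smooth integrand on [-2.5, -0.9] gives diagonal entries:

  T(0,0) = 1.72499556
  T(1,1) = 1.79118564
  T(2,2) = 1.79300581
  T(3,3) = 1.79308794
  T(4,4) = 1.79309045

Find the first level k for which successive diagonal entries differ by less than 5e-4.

|T(1,1) − T(0,0)| = 0.06619008 ≥ 5e-4
|T(2,2) − T(1,1)| = 0.00182017 ≥ 5e-4
|T(3,3) − T(2,2)| = 0.00008213 < 5e-4

k = 3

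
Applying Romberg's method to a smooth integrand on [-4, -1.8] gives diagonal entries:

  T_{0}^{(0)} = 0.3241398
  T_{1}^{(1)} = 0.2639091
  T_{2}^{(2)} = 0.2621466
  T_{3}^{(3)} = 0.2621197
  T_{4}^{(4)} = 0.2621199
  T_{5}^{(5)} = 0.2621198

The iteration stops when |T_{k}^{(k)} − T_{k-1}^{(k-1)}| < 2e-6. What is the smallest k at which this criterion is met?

k = 4

|T_{1}^{(1)} − T_{0}^{(0)}| = 0.0602307 ≥ 2e-6
|T_{2}^{(2)} − T_{1}^{(1)}| = 0.0017625 ≥ 2e-6
|T_{3}^{(3)} − T_{2}^{(2)}| = 0.0000269 ≥ 2e-6
|T_{4}^{(4)} − T_{3}^{(3)}| = 0.0000002 < 2e-6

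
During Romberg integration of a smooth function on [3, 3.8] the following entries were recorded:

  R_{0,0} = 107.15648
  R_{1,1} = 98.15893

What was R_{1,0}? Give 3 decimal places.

100.408

From R_{1,1} = (4·R_{1,0} − R_{0,0})/3, solve for R_{1,0}:
4·R_{1,0} = 3·98.15893 + 107.15648 = 401.63327
R_{1,0} = 100.40832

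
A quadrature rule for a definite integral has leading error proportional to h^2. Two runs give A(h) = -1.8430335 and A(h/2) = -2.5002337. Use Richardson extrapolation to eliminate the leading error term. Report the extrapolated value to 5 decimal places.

-2.71930

Extrapolated value = (4·A(h/2) − A(h)) / (4 − 1)
= (4·(-2.5002337) − (-1.8430335)) / 3
= -8.1579013 / 3 = -2.7193004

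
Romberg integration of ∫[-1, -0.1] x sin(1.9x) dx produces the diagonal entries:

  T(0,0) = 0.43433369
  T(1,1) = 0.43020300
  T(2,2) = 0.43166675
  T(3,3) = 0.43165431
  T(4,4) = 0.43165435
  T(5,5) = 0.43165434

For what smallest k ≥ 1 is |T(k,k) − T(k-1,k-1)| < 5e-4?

k = 3

|T(1,1) − T(0,0)| = 0.00413069 ≥ 5e-4
|T(2,2) − T(1,1)| = 0.00146375 ≥ 5e-4
|T(3,3) − T(2,2)| = 0.00001244 < 5e-4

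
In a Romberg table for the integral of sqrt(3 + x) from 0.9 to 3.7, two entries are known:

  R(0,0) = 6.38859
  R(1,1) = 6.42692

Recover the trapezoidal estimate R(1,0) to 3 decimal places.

From R(1,1) = (4·R(1,0) − R(0,0))/3, solve for R(1,0):
4·R(1,0) = 3·6.42692 + 6.38859 = 25.66935
R(1,0) = 6.41734

6.417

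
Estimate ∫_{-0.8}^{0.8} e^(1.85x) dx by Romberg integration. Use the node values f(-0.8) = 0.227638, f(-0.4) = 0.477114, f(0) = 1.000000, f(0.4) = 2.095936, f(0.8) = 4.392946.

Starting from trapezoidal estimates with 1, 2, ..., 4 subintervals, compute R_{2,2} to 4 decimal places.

2.2521

R_{0,0} (trapezoid, 1 panel, h=1.6000): 3.696467
R_{1,0} (trapezoid, 2 panels, h=0.8000): 2.648234
R_{2,0} (trapezoid, 4 panels, h=0.4000): 2.353337
R_{1,1} = 2.648234 + (2.648234 − 3.696467)/3 = 2.298823
R_{2,1} = 2.353337 + (2.353337 − 2.648234)/3 = 2.255038
R_{2,2} = 2.255038 + (2.255038 − 2.298823)/15 = 2.252119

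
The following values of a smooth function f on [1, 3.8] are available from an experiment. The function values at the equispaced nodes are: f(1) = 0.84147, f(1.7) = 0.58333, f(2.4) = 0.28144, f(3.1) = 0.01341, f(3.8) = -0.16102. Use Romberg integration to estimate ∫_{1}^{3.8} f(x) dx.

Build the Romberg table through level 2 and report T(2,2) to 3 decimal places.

0.847

T(0,0) (trapezoid, 1 panel, h=2.8000): 0.95263
T(1,0) (trapezoid, 2 panels, h=1.4000): 0.87033
T(2,0) (trapezoid, 4 panels, h=0.7000): 0.85288
T(1,1) = 0.87033 + (0.87033 − 0.95263)/3 = 0.84290
T(2,1) = 0.85288 + (0.85288 − 0.87033)/3 = 0.84706
T(2,2) = 0.84706 + (0.84706 − 0.84290)/15 = 0.84734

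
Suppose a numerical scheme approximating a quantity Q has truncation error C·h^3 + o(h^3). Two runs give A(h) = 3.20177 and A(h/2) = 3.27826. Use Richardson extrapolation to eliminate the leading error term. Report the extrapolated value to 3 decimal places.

3.289

The leading error scales as h^3; refining by a factor of 2 reduces it by 2^3 = 8.
Extrapolated value = (8·A(h/2) − A(h)) / (8 − 1)
= (8·3.27826 − 3.20177) / 7
= 23.02431 / 7 = 3.28919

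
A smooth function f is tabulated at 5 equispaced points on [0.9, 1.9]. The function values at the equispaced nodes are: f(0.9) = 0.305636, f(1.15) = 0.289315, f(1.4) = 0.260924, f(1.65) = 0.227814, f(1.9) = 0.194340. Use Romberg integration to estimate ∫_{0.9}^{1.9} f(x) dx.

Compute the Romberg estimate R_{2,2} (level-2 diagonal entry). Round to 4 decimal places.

R_{0,0} (trapezoid, 1 panel, h=1.0000): 0.249988
R_{1,0} (trapezoid, 2 panels, h=0.5000): 0.255456
R_{2,0} (trapezoid, 4 panels, h=0.2500): 0.257010
R_{1,1} = 0.255456 + (0.255456 − 0.249988)/3 = 0.257279
R_{2,1} = 0.257010 + (0.257010 − 0.255456)/3 = 0.257528
R_{2,2} = 0.257528 + (0.257528 − 0.257279)/15 = 0.257545

0.2575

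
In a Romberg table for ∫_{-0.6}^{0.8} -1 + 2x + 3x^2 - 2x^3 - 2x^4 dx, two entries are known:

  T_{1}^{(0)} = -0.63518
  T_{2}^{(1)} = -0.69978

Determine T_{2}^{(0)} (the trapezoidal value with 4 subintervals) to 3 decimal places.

-0.684

From T_{2}^{(1)} = (4·T_{2}^{(0)} − T_{1}^{(0)})/3, solve for T_{2}^{(0)}:
4·T_{2}^{(0)} = 3·(-0.69978) + (-0.63518) = -2.73452
T_{2}^{(0)} = -0.68363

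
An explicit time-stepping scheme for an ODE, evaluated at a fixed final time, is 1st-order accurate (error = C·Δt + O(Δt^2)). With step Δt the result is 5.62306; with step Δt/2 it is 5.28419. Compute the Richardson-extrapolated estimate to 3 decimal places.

4.945

Extrapolated value = (2·A(Δt/2) − A(Δt)) / (2 − 1)
= (2·5.28419 − 5.62306) / 1
= 4.94532 / 1 = 4.94532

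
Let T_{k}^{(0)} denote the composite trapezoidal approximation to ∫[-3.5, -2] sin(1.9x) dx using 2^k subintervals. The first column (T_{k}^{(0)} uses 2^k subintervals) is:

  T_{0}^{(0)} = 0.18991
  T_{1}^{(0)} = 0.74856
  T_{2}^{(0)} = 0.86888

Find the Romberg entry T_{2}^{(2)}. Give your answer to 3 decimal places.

Richardson extrapolation on the trapezoidal column (denominator 4−1=3):
T_{1}^{(1)} = (4·0.74856 − 0.18991) / 3 = 0.93478
T_{2}^{(1)} = 0.86888 + (0.86888 − 0.74856)/3 = 0.90899
T_{2}^{(2)} = (16·0.90899 − 0.93478) / 15 = 0.90727

0.907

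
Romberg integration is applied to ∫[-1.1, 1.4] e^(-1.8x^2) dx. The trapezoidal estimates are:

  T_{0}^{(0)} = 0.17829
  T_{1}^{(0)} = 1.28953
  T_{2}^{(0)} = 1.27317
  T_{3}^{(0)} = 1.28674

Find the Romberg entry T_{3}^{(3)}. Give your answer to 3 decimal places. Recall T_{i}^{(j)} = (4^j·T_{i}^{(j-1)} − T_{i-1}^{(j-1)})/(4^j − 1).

Richardson extrapolation on the trapezoidal column (denominator 4−1=3):
T_{1}^{(1)} = (4·1.28953 − 0.17829) / 3 = 1.65994
T_{2}^{(1)} = 1.27317 + (1.27317 − 1.28953)/3 = 1.26772
T_{3}^{(1)} = (4·1.28674 − 1.27317) / 3 = 1.29126
T_{2}^{(2)} = (16·1.26772 − 1.65994) / 15 = 1.24157
T_{3}^{(2)} = (16·1.29126 − 1.26772) / 15 = 1.29283
T_{3}^{(3)} = 1.29283 + (1.29283 − 1.24157)/63 = 1.29364

1.294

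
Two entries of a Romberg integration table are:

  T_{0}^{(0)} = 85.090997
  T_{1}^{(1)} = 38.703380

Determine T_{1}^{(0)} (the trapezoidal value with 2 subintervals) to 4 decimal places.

50.3003

From T_{1}^{(1)} = (4·T_{1}^{(0)} − T_{0}^{(0)})/3, solve for T_{1}^{(0)}:
4·T_{1}^{(0)} = 3·38.703380 + 85.090997 = 201.201137
T_{1}^{(0)} = 50.300284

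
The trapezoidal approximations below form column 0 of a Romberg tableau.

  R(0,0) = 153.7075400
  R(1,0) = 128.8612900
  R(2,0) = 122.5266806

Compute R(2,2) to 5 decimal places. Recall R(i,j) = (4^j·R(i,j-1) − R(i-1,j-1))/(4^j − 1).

120.40421

R(1,1) = (4·128.8612900 − 153.7075400) / 3 = 120.5792067
R(2,1) = 122.5266806 + (122.5266806 − 128.8612900)/3 = 120.4151441
R(2,2) = 120.4151441 + (120.4151441 − 120.5792067)/15 = 120.4042066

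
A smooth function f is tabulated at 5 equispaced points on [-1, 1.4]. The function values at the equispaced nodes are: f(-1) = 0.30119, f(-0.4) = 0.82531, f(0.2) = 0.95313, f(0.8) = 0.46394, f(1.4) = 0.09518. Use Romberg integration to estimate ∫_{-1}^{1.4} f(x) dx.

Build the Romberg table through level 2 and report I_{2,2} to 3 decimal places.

1.479

I_{0,0} (trapezoid, 1 panel, h=2.4000): 0.47564
I_{1,0} (trapezoid, 2 panels, h=1.2000): 1.38158
I_{2,0} (trapezoid, 4 panels, h=0.6000): 1.46434
I_{1,1} = 1.38158 + (1.38158 − 0.47564)/3 = 1.68356
I_{2,1} = 1.46434 + (1.46434 − 1.38158)/3 = 1.49193
I_{2,2} = 1.49193 + (1.49193 − 1.68356)/15 = 1.47915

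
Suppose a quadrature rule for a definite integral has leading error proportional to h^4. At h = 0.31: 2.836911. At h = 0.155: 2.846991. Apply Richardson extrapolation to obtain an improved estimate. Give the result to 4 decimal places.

2.8477

Extrapolated value = (16·A(h/2) − A(h)) / (16 − 1)
= (16·2.846991 − 2.836911) / 15
= 42.714945 / 15 = 2.847663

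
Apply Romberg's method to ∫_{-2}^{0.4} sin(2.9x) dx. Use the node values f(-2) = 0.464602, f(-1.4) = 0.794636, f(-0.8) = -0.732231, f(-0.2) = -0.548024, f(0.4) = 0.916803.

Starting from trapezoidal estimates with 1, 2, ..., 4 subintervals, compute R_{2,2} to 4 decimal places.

0.2340

R_{0,0} (trapezoid, 1 panel, h=2.4000): 1.657686
R_{1,0} (trapezoid, 2 panels, h=1.2000): -0.049834
R_{2,0} (trapezoid, 4 panels, h=0.6000): 0.123050
R_{1,1} = -0.049834 + (-0.049834 − 1.657686)/3 = -0.619007
R_{2,1} = 0.123050 + (0.123050 − (-0.049834))/3 = 0.180678
R_{2,2} = 0.180678 + (0.180678 − (-0.619007))/15 = 0.233990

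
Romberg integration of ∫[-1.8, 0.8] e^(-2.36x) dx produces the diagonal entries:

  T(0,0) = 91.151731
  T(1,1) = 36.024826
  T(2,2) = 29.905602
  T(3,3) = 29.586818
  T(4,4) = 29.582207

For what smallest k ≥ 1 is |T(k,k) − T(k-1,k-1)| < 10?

k = 2

|T(1,1) − T(0,0)| = 55.126905 ≥ 10
|T(2,2) − T(1,1)| = 6.119224 < 10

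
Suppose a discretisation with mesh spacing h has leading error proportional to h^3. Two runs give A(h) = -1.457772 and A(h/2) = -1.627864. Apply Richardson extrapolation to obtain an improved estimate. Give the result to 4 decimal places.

-1.6522

Extrapolated value = (8·A(h/2) − A(h)) / (8 − 1)
= (8·(-1.627864) − (-1.457772)) / 7
= -11.565140 / 7 = -1.652163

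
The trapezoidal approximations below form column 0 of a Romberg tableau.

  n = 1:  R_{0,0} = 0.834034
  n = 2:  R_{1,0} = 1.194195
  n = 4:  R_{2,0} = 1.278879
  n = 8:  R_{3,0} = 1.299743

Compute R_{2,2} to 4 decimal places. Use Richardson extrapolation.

1.3066

Richardson extrapolation on the trapezoidal column (denominator 4−1=3):
R_{1,1} = (4·1.194195 − 0.834034) / 3 = 1.314249
R_{2,1} = 1.278879 + (1.278879 − 1.194195)/3 = 1.307107
R_{2,2} = 1.307107 + (1.307107 − 1.314249)/15 = 1.306631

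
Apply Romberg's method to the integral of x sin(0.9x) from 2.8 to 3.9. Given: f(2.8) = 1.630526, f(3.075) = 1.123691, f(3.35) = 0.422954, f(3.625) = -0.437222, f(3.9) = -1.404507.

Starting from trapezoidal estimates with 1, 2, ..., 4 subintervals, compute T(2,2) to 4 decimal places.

T(0,0) (trapezoid, 1 panel, h=1.1000): 0.124310
T(1,0) (trapezoid, 2 panels, h=0.5500): 0.294780
T(2,0) (trapezoid, 4 panels, h=0.2750): 0.336169
T(1,1) = 0.294780 + (0.294780 − 0.124310)/3 = 0.351603
T(2,1) = 0.336169 + (0.336169 − 0.294780)/3 = 0.349965
T(2,2) = 0.349965 + (0.349965 − 0.351603)/15 = 0.349856

0.3499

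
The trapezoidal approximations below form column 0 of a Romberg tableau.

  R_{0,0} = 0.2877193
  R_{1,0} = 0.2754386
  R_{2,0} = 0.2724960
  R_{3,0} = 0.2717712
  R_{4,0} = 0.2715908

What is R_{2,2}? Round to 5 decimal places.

Richardson extrapolation on the trapezoidal column (denominator 4−1=3):
R_{1,1} = (4·0.2754386 − 0.2877193) / 3 = 0.2713450
R_{2,1} = (4·0.2724960 − 0.2754386) / 3 = 0.2715151
R_{2,2} = 0.2715151 + (0.2715151 − 0.2713450)/15 = 0.2715264

0.27153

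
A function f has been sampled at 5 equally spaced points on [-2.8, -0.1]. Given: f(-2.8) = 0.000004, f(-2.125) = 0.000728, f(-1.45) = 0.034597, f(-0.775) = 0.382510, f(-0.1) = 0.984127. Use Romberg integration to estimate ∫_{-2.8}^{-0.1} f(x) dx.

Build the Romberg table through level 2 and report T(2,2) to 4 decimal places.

0.5870

T(0,0) (trapezoid, 1 panel, h=2.7000): 1.328577
T(1,0) (trapezoid, 2 panels, h=1.3500): 0.710994
T(2,0) (trapezoid, 4 panels, h=0.6750): 0.614183
T(1,1) = 0.710994 + (0.710994 − 1.328577)/3 = 0.505133
T(2,1) = 0.614183 + (0.614183 − 0.710994)/3 = 0.581913
T(2,2) = 0.581913 + (0.581913 − 0.505133)/15 = 0.587032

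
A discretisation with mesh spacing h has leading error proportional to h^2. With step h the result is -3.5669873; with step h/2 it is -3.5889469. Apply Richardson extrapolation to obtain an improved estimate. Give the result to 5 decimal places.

-3.59627

The leading error scales as h^2; refining by a factor of 2 reduces it by 2^2 = 4.
Extrapolated value = (4·A(h/2) − A(h)) / (4 − 1)
= (4·(-3.5889469) − (-3.5669873)) / 3
= -10.7888003 / 3 = -3.5962668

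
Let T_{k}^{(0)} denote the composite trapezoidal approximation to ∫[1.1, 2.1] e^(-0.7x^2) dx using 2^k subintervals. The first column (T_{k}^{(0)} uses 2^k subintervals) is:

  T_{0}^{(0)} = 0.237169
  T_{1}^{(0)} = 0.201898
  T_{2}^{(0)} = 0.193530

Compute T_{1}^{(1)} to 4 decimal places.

0.1901

T_{1}^{(1)} = (4·0.201898 − 0.237169) / 3 = 0.190141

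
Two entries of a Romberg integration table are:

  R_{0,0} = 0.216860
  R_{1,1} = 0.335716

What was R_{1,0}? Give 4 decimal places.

From R_{1,1} = (4·R_{1,0} − R_{0,0})/3, solve for R_{1,0}:
4·R_{1,0} = 3·0.335716 + 0.216860 = 1.224008
R_{1,0} = 0.306002

0.3060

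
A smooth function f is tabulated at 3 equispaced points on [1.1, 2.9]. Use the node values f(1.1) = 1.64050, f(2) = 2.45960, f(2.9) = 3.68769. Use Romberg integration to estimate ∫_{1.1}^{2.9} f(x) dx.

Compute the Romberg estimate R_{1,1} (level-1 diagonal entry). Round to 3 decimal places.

R_{0,0} (trapezoid, 1 panel, h=1.8000): 4.79537
R_{1,0} (trapezoid, 2 panels, h=0.9000): 4.61133
R_{1,1} = 4.61133 + (4.61133 − 4.79537)/3 = 4.54998

4.550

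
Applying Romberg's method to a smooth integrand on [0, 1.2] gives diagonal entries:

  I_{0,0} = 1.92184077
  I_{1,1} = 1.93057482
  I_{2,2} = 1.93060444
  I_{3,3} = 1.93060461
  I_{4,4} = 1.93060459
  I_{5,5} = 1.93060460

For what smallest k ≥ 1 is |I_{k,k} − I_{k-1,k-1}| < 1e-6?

|I_{1,1} − I_{0,0}| = 0.00873405 ≥ 1e-6
|I_{2,2} − I_{1,1}| = 0.00002962 ≥ 1e-6
|I_{3,3} − I_{2,2}| = 0.00000017 < 1e-6

k = 3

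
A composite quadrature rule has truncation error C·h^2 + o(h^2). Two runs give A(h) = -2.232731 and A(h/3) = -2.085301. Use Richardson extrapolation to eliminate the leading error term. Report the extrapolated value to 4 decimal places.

Extrapolated value = (9·A(h/3) − A(h)) / (9 − 1)
= (9·(-2.085301) − (-2.232731)) / 8
= -16.534978 / 8 = -2.066872

-2.0669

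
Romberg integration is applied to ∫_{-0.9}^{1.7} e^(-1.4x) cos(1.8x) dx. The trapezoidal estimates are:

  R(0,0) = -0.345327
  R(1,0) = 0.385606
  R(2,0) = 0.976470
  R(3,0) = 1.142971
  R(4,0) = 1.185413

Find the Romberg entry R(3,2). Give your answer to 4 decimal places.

1.2001

Richardson extrapolation on the trapezoidal column (denominator 4−1=3):
R(2,1) = 0.976470 + (0.976470 − 0.385606)/3 = 1.173425
R(3,1) = (4·1.142971 − 0.976470) / 3 = 1.198471
R(3,2) = 1.198471 + (1.198471 − 1.173425)/15 = 1.200141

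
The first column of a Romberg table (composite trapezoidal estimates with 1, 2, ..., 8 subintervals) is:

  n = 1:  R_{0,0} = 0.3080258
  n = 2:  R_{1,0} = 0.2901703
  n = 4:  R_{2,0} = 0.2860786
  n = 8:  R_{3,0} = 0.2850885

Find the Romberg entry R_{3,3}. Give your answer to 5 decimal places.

R_{1,1} = (4·0.2901703 − 0.3080258) / 3 = 0.2842185
R_{2,1} = (4·0.2860786 − 0.2901703) / 3 = 0.2847147
R_{3,1} = 0.2850885 + (0.2850885 − 0.2860786)/3 = 0.2847585
R_{2,2} = (16·0.2847147 − 0.2842185) / 15 = 0.2847478
R_{3,2} = 0.2847585 + (0.2847585 − 0.2847147)/15 = 0.2847614
R_{3,3} = 0.2847614 + (0.2847614 − 0.2847478)/63 = 0.2847616
(Column j=1 coincides with Simpson's rule on the same nodes.)

0.28476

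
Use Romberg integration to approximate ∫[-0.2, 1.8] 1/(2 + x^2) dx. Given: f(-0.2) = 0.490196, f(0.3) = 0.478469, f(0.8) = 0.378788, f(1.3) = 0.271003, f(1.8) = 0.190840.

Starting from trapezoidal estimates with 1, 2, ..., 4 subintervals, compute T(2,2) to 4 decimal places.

0.7399

T(0,0) (trapezoid, 1 panel, h=2.0000): 0.681036
T(1,0) (trapezoid, 2 panels, h=1.0000): 0.719306
T(2,0) (trapezoid, 4 panels, h=0.5000): 0.734389
T(1,1) = 0.719306 + (0.719306 − 0.681036)/3 = 0.732063
T(2,1) = 0.734389 + (0.734389 − 0.719306)/3 = 0.739417
T(2,2) = 0.739417 + (0.739417 − 0.732063)/15 = 0.739907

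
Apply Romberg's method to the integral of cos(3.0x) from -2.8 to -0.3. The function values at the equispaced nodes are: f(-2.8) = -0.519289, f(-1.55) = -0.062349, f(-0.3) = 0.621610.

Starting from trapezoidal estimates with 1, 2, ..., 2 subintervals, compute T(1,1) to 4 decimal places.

T(0,0) (trapezoid, 1 panel, h=2.5000): 0.127901
T(1,0) (trapezoid, 2 panels, h=1.2500): -0.013986
T(1,1) = -0.013986 + (-0.013986 − 0.127901)/3 = -0.061282

-0.0613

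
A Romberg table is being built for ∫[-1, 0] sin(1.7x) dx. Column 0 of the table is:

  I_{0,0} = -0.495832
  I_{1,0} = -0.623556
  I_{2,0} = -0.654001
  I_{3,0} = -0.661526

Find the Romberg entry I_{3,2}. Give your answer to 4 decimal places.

Richardson extrapolation on the trapezoidal column (denominator 4−1=3):
I_{2,1} = -0.654001 + (-0.654001 − (-0.623556))/3 = -0.664149
I_{3,1} = (4·(-0.661526) − (-0.654001)) / 3 = -0.664034
I_{3,2} = (16·(-0.664034) − (-0.664149)) / 15 = -0.664026

-0.6640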